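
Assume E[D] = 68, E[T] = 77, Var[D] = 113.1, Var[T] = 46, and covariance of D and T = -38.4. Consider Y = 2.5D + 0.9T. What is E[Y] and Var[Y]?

E[Y] = 2.5·E[D] + 0.9·E[T] = 2.5·68 + 0.9·77 = 239.3.
Var[Y] = a²·Var[D] + b²·Var[T] + 2ab·covariance of D and T with a = 2.5, b = 0.9.
= 2.5²·113.1 + 0.9²·46 + 2·2.5·0.9·(-38.4)
= 706.875 + 37.26 + (-172.8) = 571.335.

E[Y] = 239.3, Var[Y] = 571.335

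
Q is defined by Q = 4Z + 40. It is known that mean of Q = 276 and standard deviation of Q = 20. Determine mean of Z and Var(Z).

mean of Z = 59, Var(Z) = 25

From Q = 4Z + 40: mean of Q = a·mean of Z + b, so mean of Z = (mean of Q − b)/a = (276 − 40)/4 = 59.
Var(Q) = 20² = 400.
Var(Q) = a²·Var(Z), so Var(Z) = 400/4² = 25.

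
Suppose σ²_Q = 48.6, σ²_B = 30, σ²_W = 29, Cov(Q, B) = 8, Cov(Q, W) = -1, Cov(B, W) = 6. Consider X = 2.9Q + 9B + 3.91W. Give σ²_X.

σ²_X = 4099.2829

σ²_X = a²·σ²_Q + b²·σ²_B + c²·σ²_W + 2ab·Cov(Q, B) + 2ac·Cov(Q, W) + 2bc·Cov(B, W), with a = 2.9, b = 9, c = 3.91.
= 408.726 + 2430 + 443.3549 + 417.6 + (-22.678) + 422.28
= 4099.2829.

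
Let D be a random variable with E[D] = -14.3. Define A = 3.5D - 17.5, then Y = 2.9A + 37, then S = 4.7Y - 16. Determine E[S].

E[A] = 3.5·(-14.3) + (-17.5) = -67.55.
E[Y] = 2.9·(-67.55) + 37 = -158.895.
E[S] = 4.7·(-158.895) + (-16) = -762.8065.

E[S] = -762.8065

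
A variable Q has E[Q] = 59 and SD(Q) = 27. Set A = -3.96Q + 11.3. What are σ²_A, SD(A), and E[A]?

σ²_A = 11431.8864, SD(A) = 106.92, E[A] = -222.34

A = -3.96Q + 11.3 is linear with a = -3.96, b = 11.3.
σ²_Q = 27² = 729.
σ²_A = a²·σ²_Q = (-3.96)²·729 = 11431.8864 (the additive constant 11.3 does not affect variance).
SD(A) = |a|·SD(Q) = |-3.96|·27 = 106.92.
E[A] = a·E[Q] + b = (-3.96)·59 + 11.3 = -222.34.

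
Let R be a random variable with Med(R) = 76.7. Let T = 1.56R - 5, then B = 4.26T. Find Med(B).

Med(T) = 1.56·76.7 + (-5) = 114.652.
Med(B) = 4.26·114.652 = 488.41752.

Med(B) = 488.41752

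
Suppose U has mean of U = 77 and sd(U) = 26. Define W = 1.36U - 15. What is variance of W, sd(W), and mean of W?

W = 1.36U - 15 is linear with a = 1.36, b = -15.
variance of U = 26² = 676.
variance of W = a²·variance of U = 1.36²·676 = 1250.3296 (the additive constant -15 does not affect variance).
sd(W) = |a|·sd(U) = |1.36|·26 = 35.36.
mean of W = a·mean of U + b = 1.36·77 + (-15) = 89.72.

variance of W = 1250.3296, sd(W) = 35.36, mean of W = 89.72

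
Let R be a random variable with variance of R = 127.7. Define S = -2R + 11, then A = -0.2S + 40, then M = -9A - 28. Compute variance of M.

variance of M = 1654.992

variance of S = (-2)²·127.7 = 510.8.
variance of A = (-0.2)²·510.8 = 20.432.
variance of M = (-9)²·20.432 = 1654.992.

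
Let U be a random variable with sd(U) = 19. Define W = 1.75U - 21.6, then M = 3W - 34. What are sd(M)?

sd(W) = |1.75|·19 = 33.25.
sd(M) = |3|·33.25 = 99.75.

sd(M) = 99.75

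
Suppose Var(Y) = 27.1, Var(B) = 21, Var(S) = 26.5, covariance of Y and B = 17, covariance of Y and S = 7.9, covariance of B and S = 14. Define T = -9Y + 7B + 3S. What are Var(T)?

Var(T) = a²·Var(Y) + b²·Var(B) + c²·Var(S) + 2ab·covariance of Y and B + 2ac·covariance of Y and S + 2bc·covariance of B and S, with a = -9, b = 7, c = 3.
= 2195.1 + 1029 + 238.5 + (-2142) + (-426.6) + 588
= 1482.

Var(T) = 1482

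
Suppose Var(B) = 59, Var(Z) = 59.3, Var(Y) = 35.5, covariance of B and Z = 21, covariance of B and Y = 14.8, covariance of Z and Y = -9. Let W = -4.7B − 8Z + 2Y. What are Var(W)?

Var(W) = a²·Var(B) + b²·Var(Z) + c²·Var(Y) + 2ab·covariance of B and Z + 2ac·covariance of B and Y + 2bc·covariance of Z and Y, with a = -4.7, b = -8, c = 2.
= 1303.31 + 3795.2 + 142 + 1579.2 + (-278.24) + 288
= 6829.47.

Var(W) = 6829.47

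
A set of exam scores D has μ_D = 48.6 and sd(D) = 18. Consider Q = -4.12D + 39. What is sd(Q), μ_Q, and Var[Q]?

sd(Q) = 74.16, μ_Q = -161.232, Var[Q] = 5499.7056

Q = -4.12D + 39 is linear with a = -4.12, b = 39.
sd(Q) = |a|·sd(D) = |-4.12|·18 = 74.16.
μ_Q = a·μ_D + b = (-4.12)·48.6 + 39 = -161.232.
Var[D] = 18² = 324.
Var[Q] = a²·Var[D] = (-4.12)²·324 = 5499.7056 (the additive constant 39 does not affect variance).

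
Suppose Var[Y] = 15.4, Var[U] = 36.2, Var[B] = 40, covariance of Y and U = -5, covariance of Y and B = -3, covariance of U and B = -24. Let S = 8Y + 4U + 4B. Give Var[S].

Var[S] = a²·Var[Y] + b²·Var[U] + c²·Var[B] + 2ab·covariance of Y and U + 2ac·covariance of Y and B + 2bc·covariance of U and B, with a = 8, b = 4, c = 4.
= 985.6 + 579.2 + 640 + (-320) + (-192) + (-768)
= 924.8.

Var[S] = 924.8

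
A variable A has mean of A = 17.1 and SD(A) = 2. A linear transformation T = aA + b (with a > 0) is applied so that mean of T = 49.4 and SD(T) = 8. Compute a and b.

a = 4, b = -19

SD(T) = a·SD(A) (a > 0), so a = 8/2 = 4.
mean of T = a·mean of A + b, so b = 49.4 − 4·17.1 = -19.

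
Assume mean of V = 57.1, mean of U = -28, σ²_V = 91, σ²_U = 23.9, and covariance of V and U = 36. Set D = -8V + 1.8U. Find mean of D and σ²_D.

mean of D = -507.2, σ²_D = 4864.636

mean of D = (-8)·mean of V + 1.8·mean of U = (-8)·57.1 + 1.8·(-28) = -507.2.
σ²_D = a²·σ²_V + b²·σ²_U + 2ab·covariance of V and U with a = -8, b = 1.8.
= (-8)²·91 + 1.8²·23.9 + 2·(-8)·1.8·36
= 5824 + 77.436 + (-1036.8) = 4864.636.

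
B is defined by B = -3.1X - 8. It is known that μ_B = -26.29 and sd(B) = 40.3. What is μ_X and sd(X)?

From B = -3.1X - 8: μ_B = a·μ_X + b, so μ_X = (μ_B − b)/a = (-26.29 − (-8))/(-3.1) = 5.9.
sd(B) = |a|·sd(X), so sd(X) = 40.3/|-3.1| = 13.

μ_X = 5.9, sd(X) = 13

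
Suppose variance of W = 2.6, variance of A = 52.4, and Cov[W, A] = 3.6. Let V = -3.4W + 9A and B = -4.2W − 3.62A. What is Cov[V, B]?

By bilinearity, Cov[V, B] = ac·variance of W + bd·variance of A + (ad+bc)·Cov[W, A], with a=-3.4, b=9, c=-4.2, d=-3.62.
ac·variance of W = (-3.4)·(-4.2)·2.6 = 37.128
bd·variance of A = 9·(-3.62)·52.4 = -1707.192
(ad+bc)·Cov[W, A] = (-25.492)·3.6 = -91.7712
Cov[V, B] = 37.128 + (-1707.192) + (-91.7712) = -1761.8352.

Cov[V, B] = -1761.8352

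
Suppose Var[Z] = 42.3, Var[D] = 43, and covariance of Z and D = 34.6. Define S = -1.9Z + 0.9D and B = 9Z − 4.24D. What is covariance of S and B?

By bilinearity, covariance of S and B = ac·Var[Z] + bd·Var[D] + (ad+bc)·covariance of Z and D, with a=-1.9, b=0.9, c=9, d=-4.24.
ac·Var[Z] = (-1.9)·9·42.3 = -723.33
bd·Var[D] = 0.9·(-4.24)·43 = -164.088
(ad+bc)·covariance of Z and D = (16.156)·34.6 = 558.9976
covariance of S and B = -723.33 + (-164.088) + 558.9976 = -328.4204.

covariance of S and B = -328.4204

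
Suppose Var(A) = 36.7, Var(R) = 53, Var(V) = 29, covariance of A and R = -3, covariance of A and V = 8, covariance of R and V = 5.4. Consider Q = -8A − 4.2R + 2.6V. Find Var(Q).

Var(Q) = a²·Var(A) + b²·Var(R) + c²·Var(V) + 2ab·covariance of A and R + 2ac·covariance of A and V + 2bc·covariance of R and V, with a = -8, b = -4.2, c = 2.6.
= 2348.8 + 934.92 + 196.04 + (-201.6) + (-332.8) + (-117.936)
= 2827.424.

Var(Q) = 2827.424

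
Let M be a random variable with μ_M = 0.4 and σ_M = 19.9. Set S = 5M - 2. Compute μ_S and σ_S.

μ_S = 0, σ_S = 99.5

S = 5M - 2 is linear with a = 5, b = -2.
μ_S = a·μ_M + b = 5·0.4 + (-2) = 0.
σ_S = |a|·σ_M = |5|·19.9 = 99.5.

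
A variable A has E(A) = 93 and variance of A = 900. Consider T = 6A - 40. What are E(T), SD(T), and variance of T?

E(T) = 518, SD(T) = 180, variance of T = 32400

T = 6A - 40 is linear with a = 6, b = -40.
E(T) = a·E(A) + b = 6·93 + (-40) = 518.
SD(A) = √900 = 30.
SD(T) = |a|·SD(A) = |6|·30 = 180.
variance of T = a²·variance of A = 6²·900 = 32400 (the additive constant -40 does not affect variance).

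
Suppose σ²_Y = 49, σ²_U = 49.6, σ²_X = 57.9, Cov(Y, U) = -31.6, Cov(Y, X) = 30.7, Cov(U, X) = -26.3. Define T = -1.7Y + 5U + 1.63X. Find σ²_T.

σ²_T = a²·σ²_Y + b²·σ²_U + c²·σ²_X + 2ab·Cov(Y, U) + 2ac·Cov(Y, X) + 2bc·Cov(U, X), with a = -1.7, b = 5, c = 1.63.
= 141.61 + 1240 + 153.83451 + 537.2 + (-170.1394) + (-428.69)
= 1473.81511.

σ²_T = 1473.81511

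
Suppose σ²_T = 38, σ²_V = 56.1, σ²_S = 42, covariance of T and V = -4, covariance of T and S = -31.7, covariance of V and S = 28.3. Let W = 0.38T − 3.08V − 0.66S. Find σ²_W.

σ²_W = 696.28984

σ²_W = a²·σ²_T + b²·σ²_V + c²·σ²_S + 2ab·covariance of T and V + 2ac·covariance of T and S + 2bc·covariance of V and S, with a = 0.38, b = -3.08, c = -0.66.
= 5.4872 + 532.18704 + 18.2952 + 9.3632 + 15.90072 + 115.05648
= 696.28984.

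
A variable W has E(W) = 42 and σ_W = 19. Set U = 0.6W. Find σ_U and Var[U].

U = 0.6W is linear with a = 0.6, b = 0.
σ_U = |a|·σ_W = |0.6|·19 = 11.4.
Var[W] = 19² = 361.
Var[U] = a²·Var[W] = 0.6²·361 = 129.96.

σ_U = 11.4, Var[U] = 129.96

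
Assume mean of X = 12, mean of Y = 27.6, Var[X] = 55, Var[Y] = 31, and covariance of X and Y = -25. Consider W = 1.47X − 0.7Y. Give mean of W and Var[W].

mean of W = -1.68, Var[W] = 185.4895

mean of W = 1.47·mean of X + (-0.7)·mean of Y = 1.47·12 + (-0.7)·27.6 = -1.68.
Var[W] = a²·Var[X] + b²·Var[Y] + 2ab·covariance of X and Y with a = 1.47, b = -0.7.
= 1.47²·55 + (-0.7)²·31 + 2·1.47·(-0.7)·(-25)
= 118.8495 + 15.19 + 51.45 = 185.4895.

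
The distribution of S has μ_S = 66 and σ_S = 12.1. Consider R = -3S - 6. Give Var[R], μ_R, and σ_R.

R = -3S - 6 is linear with a = -3, b = -6.
Var[S] = 12.1² = 146.41.
Var[R] = a²·Var[S] = (-3)²·146.41 = 1317.69 (the additive constant -6 does not affect variance).
μ_R = a·μ_S + b = (-3)·66 + (-6) = -204.
σ_R = |a|·σ_S = |-3|·12.1 = 36.3.

Var[R] = 1317.69, μ_R = -204, σ_R = 36.3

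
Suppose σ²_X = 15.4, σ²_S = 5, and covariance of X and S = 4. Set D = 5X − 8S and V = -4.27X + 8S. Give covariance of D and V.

covariance of D and V = -352.15

By bilinearity, covariance of D and V = ac·σ²_X + bd·σ²_S + (ad+bc)·covariance of X and S, with a=5, b=-8, c=-4.27, d=8.
ac·σ²_X = 5·(-4.27)·15.4 = -328.79
bd·σ²_S = (-8)·8·5 = -320
(ad+bc)·covariance of X and S = (74.16)·4 = 296.64
covariance of D and V = -328.79 + (-320) + 296.64 = -352.15.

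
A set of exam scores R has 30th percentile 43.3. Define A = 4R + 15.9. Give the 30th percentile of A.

30th percentile of A = 189.1

Since a = 4 > 0 the transformation is increasing, so the 30th percentile of A = a·(P_{30} of R) + b = 4·43.3 + 15.9 = 189.1.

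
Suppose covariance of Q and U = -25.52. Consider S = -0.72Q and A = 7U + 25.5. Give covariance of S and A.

covariance of S and A = 128.6208

covariance of S and A = a·c·covariance of Q and U = (-0.72)·7·(-25.52) = 128.6208. Additive constants drop out.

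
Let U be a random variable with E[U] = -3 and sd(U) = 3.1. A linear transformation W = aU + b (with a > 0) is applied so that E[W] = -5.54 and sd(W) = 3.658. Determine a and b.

sd(W) = a·sd(U) (a > 0), so a = 3.658/3.1 = 1.18.
E[W] = a·E[U] + b, so b = -5.54 − 1.18·(-3) = -2.

a = 1.18, b = -2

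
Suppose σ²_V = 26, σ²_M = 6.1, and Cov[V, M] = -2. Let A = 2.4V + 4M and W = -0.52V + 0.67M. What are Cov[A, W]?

By bilinearity, Cov[A, W] = ac·σ²_V + bd·σ²_M + (ad+bc)·Cov[V, M], with a=2.4, b=4, c=-0.52, d=0.67.
ac·σ²_V = 2.4·(-0.52)·26 = -32.448
bd·σ²_M = 4·0.67·6.1 = 16.348
(ad+bc)·Cov[V, M] = (-0.472)·(-2) = 0.944
Cov[A, W] = -32.448 + 16.348 + 0.944 = -15.156.

Cov[A, W] = -15.156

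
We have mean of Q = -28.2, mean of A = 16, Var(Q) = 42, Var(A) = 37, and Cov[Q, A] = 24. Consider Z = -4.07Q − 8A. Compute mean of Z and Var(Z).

mean of Z = (-4.07)·mean of Q + (-8)·mean of A = (-4.07)·(-28.2) + (-8)·16 = -13.226.
Var(Z) = a²·Var(Q) + b²·Var(A) + 2ab·Cov[Q, A] with a = -4.07, b = -8.
= (-4.07)²·42 + (-8)²·37 + 2·(-4.07)·(-8)·24
= 695.7258 + 2368 + 1562.88 = 4626.6058.

mean of Z = -13.226, Var(Z) = 4626.6058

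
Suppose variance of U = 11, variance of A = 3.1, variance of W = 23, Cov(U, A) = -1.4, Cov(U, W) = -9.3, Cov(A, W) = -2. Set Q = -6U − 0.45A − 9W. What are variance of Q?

variance of Q = 1231.46775

variance of Q = a²·variance of U + b²·variance of A + c²·variance of W + 2ab·Cov(U, A) + 2ac·Cov(U, W) + 2bc·Cov(A, W), with a = -6, b = -0.45, c = -9.
= 396 + 0.62775 + 1863 + (-7.56) + (-1004.4) + (-16.2)
= 1231.46775.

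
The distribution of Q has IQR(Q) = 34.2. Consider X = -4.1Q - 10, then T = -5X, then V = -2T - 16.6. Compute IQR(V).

IQR(V) = 1402.2

IQR(X) = |-4.1|·34.2 = 140.22.
IQR(T) = |-5|·140.22 = 701.1.
IQR(V) = |-2|·701.1 = 1402.2.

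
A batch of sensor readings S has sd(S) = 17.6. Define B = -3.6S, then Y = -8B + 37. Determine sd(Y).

sd(Y) = 506.88

sd(B) = |-3.6|·17.6 = 63.36.
sd(Y) = |-8|·63.36 = 506.88.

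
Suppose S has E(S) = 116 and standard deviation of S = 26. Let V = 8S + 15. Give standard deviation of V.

V = 8S + 15 is linear with a = 8, b = 15.
standard deviation of V = |a|·standard deviation of S = |8|·26 = 208.

standard deviation of V = 208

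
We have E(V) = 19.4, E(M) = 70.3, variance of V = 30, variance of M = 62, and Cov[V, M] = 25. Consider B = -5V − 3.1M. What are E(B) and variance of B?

E(B) = (-5)·E(V) + (-3.1)·E(M) = (-5)·19.4 + (-3.1)·70.3 = -314.93.
variance of B = a²·variance of V + b²·variance of M + 2ab·Cov[V, M] with a = -5, b = -3.1.
= (-5)²·30 + (-3.1)²·62 + 2·(-5)·(-3.1)·25
= 750 + 595.82 + 775 = 2120.82.

E(B) = -314.93, variance of B = 2120.82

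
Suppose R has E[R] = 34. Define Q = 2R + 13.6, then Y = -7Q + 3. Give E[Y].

E[Y] = -568.2

E[Q] = 2·34 + 13.6 = 81.6.
E[Y] = (-7)·81.6 + 3 = -568.2.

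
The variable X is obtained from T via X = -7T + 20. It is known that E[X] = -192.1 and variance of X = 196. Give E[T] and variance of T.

From X = -7T + 20: E[X] = a·E[T] + b, so E[T] = (E[X] − b)/a = (-192.1 − 20)/(-7) = 30.3.
variance of X = a²·variance of T, so variance of T = 196/(-7)² = 4.

E[T] = 30.3, variance of T = 4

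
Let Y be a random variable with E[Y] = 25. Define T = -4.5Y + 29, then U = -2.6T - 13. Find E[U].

E[T] = (-4.5)·25 + 29 = -83.5.
E[U] = (-2.6)·(-83.5) + (-13) = 204.1.

E[U] = 204.1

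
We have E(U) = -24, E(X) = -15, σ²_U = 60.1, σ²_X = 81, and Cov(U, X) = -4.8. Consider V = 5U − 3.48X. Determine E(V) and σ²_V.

E(V) = -67.8, σ²_V = 2650.4824

E(V) = 5·E(U) + (-3.48)·E(X) = 5·(-24) + (-3.48)·(-15) = -67.8.
σ²_V = a²·σ²_U + b²·σ²_X + 2ab·Cov(U, X) with a = 5, b = -3.48.
= 5²·60.1 + (-3.48)²·81 + 2·5·(-3.48)·(-4.8)
= 1502.5 + 980.9424 + 167.04 = 2650.4824.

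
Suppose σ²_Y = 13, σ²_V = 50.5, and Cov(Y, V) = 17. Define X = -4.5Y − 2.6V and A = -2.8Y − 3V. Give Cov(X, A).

Cov(X, A) = 910.96

By bilinearity, Cov(X, A) = ac·σ²_Y + bd·σ²_V + (ad+bc)·Cov(Y, V), with a=-4.5, b=-2.6, c=-2.8, d=-3.
ac·σ²_Y = (-4.5)·(-2.8)·13 = 163.8
bd·σ²_V = (-2.6)·(-3)·50.5 = 393.9
(ad+bc)·Cov(Y, V) = (20.78)·17 = 353.26
Cov(X, A) = 163.8 + 393.9 + 353.26 = 910.96.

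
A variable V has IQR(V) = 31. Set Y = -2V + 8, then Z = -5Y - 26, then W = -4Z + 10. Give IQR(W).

IQR(Y) = |-2|·31 = 62.
IQR(Z) = |-5|·62 = 310.
IQR(W) = |-4|·310 = 1240.

IQR(W) = 1240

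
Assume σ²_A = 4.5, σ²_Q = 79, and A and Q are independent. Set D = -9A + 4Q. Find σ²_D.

σ²_D = 1628.5

σ²_D = a²·σ²_A + b²·σ²_Q + 2ab·Cov(A, Q) with a = -9, b = 4.
Independence gives Cov(A, Q) = 0.
= (-9)²·4.5 + 4²·79 + 2·(-9)·4·0
= 364.5 + 1264 + 0 = 1628.5.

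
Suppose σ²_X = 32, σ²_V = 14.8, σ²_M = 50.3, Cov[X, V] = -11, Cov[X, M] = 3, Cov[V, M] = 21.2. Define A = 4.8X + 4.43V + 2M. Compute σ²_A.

σ²_A = a²·σ²_X + b²·σ²_V + c²·σ²_M + 2ab·Cov[X, V] + 2ac·Cov[X, M] + 2bc·Cov[V, M], with a = 4.8, b = 4.43, c = 2.
= 737.28 + 290.44852 + 201.2 + (-467.808) + 57.6 + 375.664
= 1194.38452.

σ²_A = 1194.38452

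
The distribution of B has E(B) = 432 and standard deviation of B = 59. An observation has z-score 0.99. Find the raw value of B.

B = E(B) + z·standard deviation of B = 432 + 0.99·59 = 490.41.

B = 490.41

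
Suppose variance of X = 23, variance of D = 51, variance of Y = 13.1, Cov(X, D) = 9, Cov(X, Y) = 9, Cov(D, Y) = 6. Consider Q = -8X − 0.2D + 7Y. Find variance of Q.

variance of Q = a²·variance of X + b²·variance of D + c²·variance of Y + 2ab·Cov(X, D) + 2ac·Cov(X, Y) + 2bc·Cov(D, Y), with a = -8, b = -0.2, c = 7.
= 1472 + 2.04 + 641.9 + 28.8 + (-1008) + (-16.8)
= 1119.94.

variance of Q = 1119.94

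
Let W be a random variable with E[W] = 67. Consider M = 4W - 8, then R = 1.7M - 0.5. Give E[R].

E[R] = 441.5

E[M] = 4·67 + (-8) = 260.
E[R] = 1.7·260 + (-0.5) = 441.5.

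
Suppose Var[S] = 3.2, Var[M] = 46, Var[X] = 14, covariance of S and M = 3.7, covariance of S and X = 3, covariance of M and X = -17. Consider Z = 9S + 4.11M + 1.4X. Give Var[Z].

Var[Z] = 1217.3666

Var[Z] = a²·Var[S] + b²·Var[M] + c²·Var[X] + 2ab·covariance of S and M + 2ac·covariance of S and X + 2bc·covariance of M and X, with a = 9, b = 4.11, c = 1.4.
= 259.2 + 777.0366 + 27.44 + 273.726 + 75.6 + (-195.636)
= 1217.3666.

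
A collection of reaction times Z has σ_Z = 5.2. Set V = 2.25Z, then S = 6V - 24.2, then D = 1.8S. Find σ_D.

σ_D = 126.36

σ_V = |2.25|·5.2 = 11.7.
σ_S = |6|·11.7 = 70.2.
σ_D = |1.8|·70.2 = 126.36.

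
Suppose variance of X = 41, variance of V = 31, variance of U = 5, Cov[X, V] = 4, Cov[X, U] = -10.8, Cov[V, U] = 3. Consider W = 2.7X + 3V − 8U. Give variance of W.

variance of W = 1285.25

variance of W = a²·variance of X + b²·variance of V + c²·variance of U + 2ab·Cov[X, V] + 2ac·Cov[X, U] + 2bc·Cov[V, U], with a = 2.7, b = 3, c = -8.
= 298.89 + 279 + 320 + 64.8 + 466.56 + (-144)
= 1285.25.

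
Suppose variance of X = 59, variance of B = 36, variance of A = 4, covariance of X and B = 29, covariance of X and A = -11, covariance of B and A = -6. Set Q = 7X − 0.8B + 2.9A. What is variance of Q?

variance of Q = a²·variance of X + b²·variance of B + c²·variance of A + 2ab·covariance of X and B + 2ac·covariance of X and A + 2bc·covariance of B and A, with a = 7, b = -0.8, c = 2.9.
= 2891 + 23.04 + 33.64 + (-324.8) + (-446.6) + 27.84
= 2204.12.

variance of Q = 2204.12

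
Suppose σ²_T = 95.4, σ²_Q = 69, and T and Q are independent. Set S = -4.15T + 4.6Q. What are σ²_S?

σ²_S = 3103.0665

σ²_S = a²·σ²_T + b²·σ²_Q + 2ab·Cov[T, Q] with a = -4.15, b = 4.6.
Independence gives Cov[T, Q] = 0.
= (-4.15)²·95.4 + 4.6²·69 + 2·(-4.15)·4.6·0
= 1643.0265 + 1460.04 + 0 = 3103.0665.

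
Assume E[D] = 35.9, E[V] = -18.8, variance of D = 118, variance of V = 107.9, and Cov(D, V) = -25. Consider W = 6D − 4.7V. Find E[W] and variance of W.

E[W] = 6·E[D] + (-4.7)·E[V] = 6·35.9 + (-4.7)·(-18.8) = 303.76.
variance of W = a²·variance of D + b²·variance of V + 2ab·Cov(D, V) with a = 6, b = -4.7.
= 6²·118 + (-4.7)²·107.9 + 2·6·(-4.7)·(-25)
= 4248 + 2383.511 + 1410 = 8041.511.

E[W] = 303.76, variance of W = 8041.511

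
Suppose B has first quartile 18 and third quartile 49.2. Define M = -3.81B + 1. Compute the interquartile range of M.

IQR(M) = 118.872

IQR of B = Q3 − Q1 = 49.2 − 18 = 31.2.
Under M = aB + b, IQR(M) = |a|·IQR(B) = |-3.81|·31.2 = 118.872 (shifts cancel; spread scales by |a|).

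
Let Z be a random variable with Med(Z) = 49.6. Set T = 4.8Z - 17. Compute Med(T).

A linear map preserves order up to sign, so Med(T) = a·Med(Z) + b = 4.8·49.6 + (-17) = 221.08.

Med(T) = 221.08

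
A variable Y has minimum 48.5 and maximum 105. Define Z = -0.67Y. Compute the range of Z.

Range of Y = 105 − 48.5 = 56.5.
Range(Z) = |a|·Range(Y) = |-0.67|·56.5 = 37.855.

Range(Z) = 37.855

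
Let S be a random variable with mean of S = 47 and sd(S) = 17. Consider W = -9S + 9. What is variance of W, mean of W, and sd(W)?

variance of W = 23409, mean of W = -414, sd(W) = 153

W = -9S + 9 is linear with a = -9, b = 9.
variance of S = 17² = 289.
variance of W = a²·variance of S = (-9)²·289 = 23409 (the additive constant 9 does not affect variance).
mean of W = a·mean of S + b = (-9)·47 + 9 = -414.
sd(W) = |a|·sd(S) = |-9|·17 = 153.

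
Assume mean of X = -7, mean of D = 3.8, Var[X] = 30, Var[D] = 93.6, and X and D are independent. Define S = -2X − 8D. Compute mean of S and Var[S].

mean of S = -16.4, Var[S] = 6110.4

mean of S = (-2)·mean of X + (-8)·mean of D = (-2)·(-7) + (-8)·3.8 = -16.4.
Var[S] = a²·Var[X] + b²·Var[D] + 2ab·Cov(X, D) with a = -2, b = -8.
Independence gives Cov(X, D) = 0.
= (-2)²·30 + (-8)²·93.6 + 2·(-2)·(-8)·0
= 120 + 5990.4 + 0 = 6110.4.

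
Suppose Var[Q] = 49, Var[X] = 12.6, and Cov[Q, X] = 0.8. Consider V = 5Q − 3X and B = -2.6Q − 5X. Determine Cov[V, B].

By bilinearity, Cov[V, B] = ac·Var[Q] + bd·Var[X] + (ad+bc)·Cov[Q, X], with a=5, b=-3, c=-2.6, d=-5.
ac·Var[Q] = 5·(-2.6)·49 = -637
bd·Var[X] = (-3)·(-5)·12.6 = 189
(ad+bc)·Cov[Q, X] = (-17.2)·0.8 = -13.76
Cov[V, B] = -637 + 189 + (-13.76) = -461.76.

Cov[V, B] = -461.76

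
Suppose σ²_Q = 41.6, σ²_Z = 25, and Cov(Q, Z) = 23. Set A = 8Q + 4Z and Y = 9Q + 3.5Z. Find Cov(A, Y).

Cov(A, Y) = 4817.2

By bilinearity, Cov(A, Y) = ac·σ²_Q + bd·σ²_Z + (ad+bc)·Cov(Q, Z), with a=8, b=4, c=9, d=3.5.
ac·σ²_Q = 8·9·41.6 = 2995.2
bd·σ²_Z = 4·3.5·25 = 350
(ad+bc)·Cov(Q, Z) = (64)·23 = 1472
Cov(A, Y) = 2995.2 + 350 + 1472 = 4817.2.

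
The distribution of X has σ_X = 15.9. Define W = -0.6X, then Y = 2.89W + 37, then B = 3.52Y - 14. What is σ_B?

σ_B = 97.048512

σ_W = |-0.6|·15.9 = 9.54.
σ_Y = |2.89|·9.54 = 27.5706.
σ_B = |3.52|·27.5706 = 97.048512.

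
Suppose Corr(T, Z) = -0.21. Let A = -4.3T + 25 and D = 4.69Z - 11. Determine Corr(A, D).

Corr(A, D) = 0.21

Linear rescalings preserve |correlation|; the slopes -4.3 and 4.69 have opposite signs, so the correlation flips sign: Corr(A, D) = −Corr(T, Z) = 0.21.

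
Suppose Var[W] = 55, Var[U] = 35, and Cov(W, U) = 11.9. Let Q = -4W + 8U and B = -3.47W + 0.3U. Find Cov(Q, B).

Cov(Q, B) = 502.776

By bilinearity, Cov(Q, B) = ac·Var[W] + bd·Var[U] + (ad+bc)·Cov(W, U), with a=-4, b=8, c=-3.47, d=0.3.
ac·Var[W] = (-4)·(-3.47)·55 = 763.4
bd·Var[U] = 8·0.3·35 = 84
(ad+bc)·Cov(W, U) = (-28.96)·11.9 = -344.624
Cov(Q, B) = 763.4 + 84 + (-344.624) = 502.776.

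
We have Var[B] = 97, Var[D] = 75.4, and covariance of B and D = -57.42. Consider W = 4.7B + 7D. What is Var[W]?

Var[W] = 2059.094

Var[W] = a²·Var[B] + b²·Var[D] + 2ab·covariance of B and D with a = 4.7, b = 7.
= 4.7²·97 + 7²·75.4 + 2·4.7·7·(-57.42)
= 2142.73 + 3694.6 + (-3778.236) = 2059.094.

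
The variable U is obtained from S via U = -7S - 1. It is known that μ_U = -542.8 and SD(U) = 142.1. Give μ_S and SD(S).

From U = -7S - 1: μ_U = a·μ_S + b, so μ_S = (μ_U − b)/a = (-542.8 − (-1))/(-7) = 77.4.
SD(U) = |a|·SD(S), so SD(S) = 142.1/|-7| = 20.3.

μ_S = 77.4, SD(S) = 20.3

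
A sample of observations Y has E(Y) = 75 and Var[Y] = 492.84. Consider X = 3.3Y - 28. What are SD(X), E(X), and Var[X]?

SD(X) = 73.26, E(X) = 219.5, Var[X] = 5367.0276

X = 3.3Y - 28 is linear with a = 3.3, b = -28.
SD(Y) = √492.84 = 22.2.
SD(X) = |a|·SD(Y) = |3.3|·22.2 = 73.26.
E(X) = a·E(Y) + b = 3.3·75 + (-28) = 219.5.
Var[X] = a²·Var[Y] = 3.3²·492.84 = 5367.0276 (the additive constant -28 does not affect variance).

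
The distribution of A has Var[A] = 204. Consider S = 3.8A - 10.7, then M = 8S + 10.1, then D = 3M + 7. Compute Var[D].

Var[D] = 1696757.76

Var[S] = 3.8²·204 = 2945.76.
Var[M] = 8²·2945.76 = 188528.64.
Var[D] = 3²·188528.64 = 1696757.76.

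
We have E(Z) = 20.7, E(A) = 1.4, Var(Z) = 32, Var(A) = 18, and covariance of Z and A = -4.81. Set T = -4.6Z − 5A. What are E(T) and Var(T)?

E(T) = (-4.6)·E(Z) + (-5)·E(A) = (-4.6)·20.7 + (-5)·1.4 = -102.22.
Var(T) = a²·Var(Z) + b²·Var(A) + 2ab·covariance of Z and A with a = -4.6, b = -5.
= (-4.6)²·32 + (-5)²·18 + 2·(-4.6)·(-5)·(-4.81)
= 677.12 + 450 + (-221.26) = 905.86.

E(T) = -102.22, Var(T) = 905.86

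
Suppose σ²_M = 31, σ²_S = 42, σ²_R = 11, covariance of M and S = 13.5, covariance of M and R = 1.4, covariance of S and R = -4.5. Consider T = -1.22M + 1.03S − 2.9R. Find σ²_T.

σ²_T = a²·σ²_M + b²·σ²_S + c²·σ²_R + 2ab·covariance of M and S + 2ac·covariance of M and R + 2bc·covariance of S and R, with a = -1.22, b = 1.03, c = -2.9.
= 46.1404 + 44.5578 + 92.51 + (-33.9282) + 9.9064 + 26.883
= 186.0694.

σ²_T = 186.0694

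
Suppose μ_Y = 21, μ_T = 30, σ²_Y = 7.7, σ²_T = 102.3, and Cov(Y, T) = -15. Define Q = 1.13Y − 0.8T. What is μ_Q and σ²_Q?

μ_Q = -0.27, σ²_Q = 102.42413

μ_Q = 1.13·μ_Y + (-0.8)·μ_T = 1.13·21 + (-0.8)·30 = -0.27.
σ²_Q = a²·σ²_Y + b²·σ²_T + 2ab·Cov(Y, T) with a = 1.13, b = -0.8.
= 1.13²·7.7 + (-0.8)²·102.3 + 2·1.13·(-0.8)·(-15)
= 9.83213 + 65.472 + 27.12 = 102.42413.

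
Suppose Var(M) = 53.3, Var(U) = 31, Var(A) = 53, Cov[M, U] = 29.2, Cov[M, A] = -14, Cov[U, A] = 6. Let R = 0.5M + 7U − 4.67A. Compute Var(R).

Var(R) = a²·Var(M) + b²·Var(U) + c²·Var(A) + 2ab·Cov[M, U] + 2ac·Cov[M, A] + 2bc·Cov[U, A], with a = 0.5, b = 7, c = -4.67.
= 13.325 + 1519 + 1155.8717 + 204.4 + 65.38 + (-392.28)
= 2565.6967.

Var(R) = 2565.6967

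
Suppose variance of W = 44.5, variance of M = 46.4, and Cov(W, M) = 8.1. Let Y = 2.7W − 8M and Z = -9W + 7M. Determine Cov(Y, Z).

By bilinearity, Cov(Y, Z) = ac·variance of W + bd·variance of M + (ad+bc)·Cov(W, M), with a=2.7, b=-8, c=-9, d=7.
ac·variance of W = 2.7·(-9)·44.5 = -1081.35
bd·variance of M = (-8)·7·46.4 = -2598.4
(ad+bc)·Cov(W, M) = (90.9)·8.1 = 736.29
Cov(Y, Z) = -1081.35 + (-2598.4) + 736.29 = -2943.46.

Cov(Y, Z) = -2943.46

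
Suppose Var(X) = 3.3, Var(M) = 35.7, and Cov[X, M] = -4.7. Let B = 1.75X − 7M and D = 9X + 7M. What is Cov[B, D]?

Cov[B, D] = -1458.8

By bilinearity, Cov[B, D] = ac·Var(X) + bd·Var(M) + (ad+bc)·Cov[X, M], with a=1.75, b=-7, c=9, d=7.
ac·Var(X) = 1.75·9·3.3 = 51.975
bd·Var(M) = (-7)·7·35.7 = -1749.3
(ad+bc)·Cov[X, M] = (-50.75)·(-4.7) = 238.525
Cov[B, D] = 51.975 + (-1749.3) + 238.525 = -1458.8.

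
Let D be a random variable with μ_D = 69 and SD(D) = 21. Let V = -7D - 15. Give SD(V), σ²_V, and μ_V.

SD(V) = 147, σ²_V = 21609, μ_V = -498

V = -7D - 15 is linear with a = -7, b = -15.
SD(V) = |a|·SD(D) = |-7|·21 = 147.
σ²_D = 21² = 441.
σ²_V = a²·σ²_D = (-7)²·441 = 21609 (the additive constant -15 does not affect variance).
μ_V = a·μ_D + b = (-7)·69 + (-15) = -498.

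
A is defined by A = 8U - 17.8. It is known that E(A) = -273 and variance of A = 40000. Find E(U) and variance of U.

From A = 8U - 17.8: E(A) = a·E(U) + b, so E(U) = (E(A) − b)/a = (-273 − (-17.8))/8 = -31.9.
variance of A = a²·variance of U, so variance of U = 40000/8² = 625.

E(U) = -31.9, variance of U = 625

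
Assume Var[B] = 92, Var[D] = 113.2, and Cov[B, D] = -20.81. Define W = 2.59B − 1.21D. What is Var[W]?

Var[W] = a²·Var[B] + b²·Var[D] + 2ab·Cov[B, D] with a = 2.59, b = -1.21.
= 2.59²·92 + (-1.21)²·113.2 + 2·2.59·(-1.21)·(-20.81)
= 617.1452 + 165.73612 + 130.432918 = 913.314238.

Var[W] = 913.314238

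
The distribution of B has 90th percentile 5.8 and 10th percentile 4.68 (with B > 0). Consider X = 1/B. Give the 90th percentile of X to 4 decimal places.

1/B is decreasing on B > 0, so percentile order reverses: P_{90}(X) uses P_{10}(B) = 4.68.
P_{90}(X) = 1/4.68 ≈ 0.2137.

90th percentile of X = 0.2137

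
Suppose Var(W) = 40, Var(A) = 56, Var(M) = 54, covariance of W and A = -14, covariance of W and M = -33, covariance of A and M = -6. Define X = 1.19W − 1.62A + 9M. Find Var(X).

Var(X) = 4099.6888

Var(X) = a²·Var(W) + b²·Var(A) + c²·Var(M) + 2ab·covariance of W and A + 2ac·covariance of W and M + 2bc·covariance of A and M, with a = 1.19, b = -1.62, c = 9.
= 56.644 + 146.9664 + 4374 + 53.9784 + (-706.86) + 174.96
= 4099.6888.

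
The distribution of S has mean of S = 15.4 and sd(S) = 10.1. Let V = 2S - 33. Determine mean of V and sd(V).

V = 2S - 33 is linear with a = 2, b = -33.
mean of V = a·mean of S + b = 2·15.4 + (-33) = -2.2.
sd(V) = |a|·sd(S) = |2|·10.1 = 20.2.

mean of V = -2.2, sd(V) = 20.2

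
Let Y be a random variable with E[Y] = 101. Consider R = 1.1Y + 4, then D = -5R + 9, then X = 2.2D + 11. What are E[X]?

E[R] = 1.1·101 + 4 = 115.1.
E[D] = (-5)·115.1 + 9 = -566.5.
E[X] = 2.2·(-566.5) + 11 = -1235.3.

E[X] = -1235.3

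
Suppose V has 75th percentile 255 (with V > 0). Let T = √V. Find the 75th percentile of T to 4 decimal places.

√V is increasing, so P_{75}(T) = g(P_{75}(V)) ≈ 15.9687.

75th percentile of T = 15.9687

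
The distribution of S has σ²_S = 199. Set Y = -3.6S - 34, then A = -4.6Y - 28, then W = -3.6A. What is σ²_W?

σ²_W = 707259.423744

σ²_Y = (-3.6)²·199 = 2579.04.
σ²_A = (-4.6)²·2579.04 = 54572.4864.
σ²_W = (-3.6)²·54572.4864 = 707259.423744.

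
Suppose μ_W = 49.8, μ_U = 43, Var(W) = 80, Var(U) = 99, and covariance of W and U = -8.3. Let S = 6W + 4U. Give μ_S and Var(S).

μ_S = 470.8, Var(S) = 4065.6

μ_S = 6·μ_W + 4·μ_U = 6·49.8 + 4·43 = 470.8.
Var(S) = a²·Var(W) + b²·Var(U) + 2ab·covariance of W and U with a = 6, b = 4.
= 6²·80 + 4²·99 + 2·6·4·(-8.3)
= 2880 + 1584 + (-398.4) = 4065.6.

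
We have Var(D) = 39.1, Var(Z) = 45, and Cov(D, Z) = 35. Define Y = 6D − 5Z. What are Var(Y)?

Var(Y) = a²·Var(D) + b²·Var(Z) + 2ab·Cov(D, Z) with a = 6, b = -5.
= 6²·39.1 + (-5)²·45 + 2·6·(-5)·35
= 1407.6 + 1125 + (-2100) = 432.6.

Var(Y) = 432.6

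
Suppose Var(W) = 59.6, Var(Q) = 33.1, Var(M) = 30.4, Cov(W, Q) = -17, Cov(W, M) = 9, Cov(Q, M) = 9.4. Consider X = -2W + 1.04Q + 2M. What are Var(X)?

Var(X) = a²·Var(W) + b²·Var(Q) + c²·Var(M) + 2ab·Cov(W, Q) + 2ac·Cov(W, M) + 2bc·Cov(Q, M), with a = -2, b = 1.04, c = 2.
= 238.4 + 35.80096 + 121.6 + 70.72 + (-72) + 39.104
= 433.62496.

Var(X) = 433.62496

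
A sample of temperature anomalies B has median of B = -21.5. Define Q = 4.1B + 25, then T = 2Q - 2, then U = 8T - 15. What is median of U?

median of Q = 4.1·(-21.5) + 25 = -63.15.
median of T = 2·(-63.15) + (-2) = -128.3.
median of U = 8·(-128.3) + (-15) = -1041.4.

median of U = -1041.4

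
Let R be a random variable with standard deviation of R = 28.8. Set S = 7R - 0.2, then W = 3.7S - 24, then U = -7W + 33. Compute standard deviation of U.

standard deviation of S = |7|·28.8 = 201.6.
standard deviation of W = |3.7|·201.6 = 745.92.
standard deviation of U = |-7|·745.92 = 5221.44.

standard deviation of U = 5221.44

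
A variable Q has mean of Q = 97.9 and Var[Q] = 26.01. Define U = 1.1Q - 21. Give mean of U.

U = 1.1Q - 21 is linear with a = 1.1, b = -21.
mean of U = a·mean of Q + b = 1.1·97.9 + (-21) = 86.69.

mean of U = 86.69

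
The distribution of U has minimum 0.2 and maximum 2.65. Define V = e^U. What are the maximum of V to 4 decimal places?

e^U is increasing on this domain, so max(V) comes from max(U) = 2.65: max(V) = exp(2.65) ≈ 14.154.

max(V) = 14.154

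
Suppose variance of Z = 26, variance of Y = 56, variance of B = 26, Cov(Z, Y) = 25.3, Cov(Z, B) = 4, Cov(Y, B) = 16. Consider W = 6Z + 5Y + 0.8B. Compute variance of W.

variance of W = a²·variance of Z + b²·variance of Y + c²·variance of B + 2ab·Cov(Z, Y) + 2ac·Cov(Z, B) + 2bc·Cov(Y, B), with a = 6, b = 5, c = 0.8.
= 936 + 1400 + 16.64 + 1518 + 38.4 + 128
= 4037.04.

variance of W = 4037.04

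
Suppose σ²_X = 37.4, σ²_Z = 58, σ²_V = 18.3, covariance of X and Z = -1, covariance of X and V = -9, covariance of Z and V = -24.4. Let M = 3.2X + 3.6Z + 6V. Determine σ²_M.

σ²_M = a²·σ²_X + b²·σ²_Z + c²·σ²_V + 2ab·covariance of X and Z + 2ac·covariance of X and V + 2bc·covariance of Z and V, with a = 3.2, b = 3.6, c = 6.
= 382.976 + 751.68 + 658.8 + (-23.04) + (-345.6) + (-1054.08)
= 370.736.

σ²_M = 370.736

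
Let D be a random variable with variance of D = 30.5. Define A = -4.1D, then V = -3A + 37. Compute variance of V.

variance of A = (-4.1)²·30.5 = 512.705.
variance of V = (-3)²·512.705 = 4614.345.

variance of V = 4614.345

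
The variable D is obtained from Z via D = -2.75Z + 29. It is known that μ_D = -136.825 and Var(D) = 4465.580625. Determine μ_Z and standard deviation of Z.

From D = -2.75Z + 29: μ_D = a·μ_Z + b, so μ_Z = (μ_D − b)/a = (-136.825 − 29)/(-2.75) = 60.3.
standard deviation of D = √4465.580625 = 66.825.
standard deviation of D = |a|·standard deviation of Z, so standard deviation of Z = 66.825/|-2.75| = 24.3.

μ_Z = 60.3, standard deviation of Z = 24.3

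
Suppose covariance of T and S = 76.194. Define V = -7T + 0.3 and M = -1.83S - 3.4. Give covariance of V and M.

covariance of V and M = a·c·covariance of T and S = (-7)·(-1.83)·76.194 = 976.04514. Additive constants drop out.

covariance of V and M = 976.04514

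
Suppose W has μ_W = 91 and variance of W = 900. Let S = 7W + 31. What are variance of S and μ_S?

S = 7W + 31 is linear with a = 7, b = 31.
variance of S = a²·variance of W = 7²·900 = 44100 (the additive constant 31 does not affect variance).
μ_S = a·μ_W + b = 7·91 + 31 = 668.

variance of S = 44100, μ_S = 668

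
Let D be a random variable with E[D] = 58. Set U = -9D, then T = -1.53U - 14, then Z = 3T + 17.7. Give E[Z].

E[U] = (-9)·58 = -522.
E[T] = (-1.53)·(-522) + (-14) = 784.66.
E[Z] = 3·784.66 + 17.7 = 2371.68.

E[Z] = 2371.68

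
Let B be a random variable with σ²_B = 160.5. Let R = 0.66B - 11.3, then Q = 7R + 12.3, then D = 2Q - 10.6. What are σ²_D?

σ²_D = 13703.1048

σ²_R = 0.66²·160.5 = 69.9138.
σ²_Q = 7²·69.9138 = 3425.7762.
σ²_D = 2²·3425.7762 = 13703.1048.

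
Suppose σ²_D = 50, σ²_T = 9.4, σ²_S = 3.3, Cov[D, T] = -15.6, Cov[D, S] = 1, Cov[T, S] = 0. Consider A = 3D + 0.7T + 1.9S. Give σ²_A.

σ²_A = 412.399

σ²_A = a²·σ²_D + b²·σ²_T + c²·σ²_S + 2ab·Cov[D, T] + 2ac·Cov[D, S] + 2bc·Cov[T, S], with a = 3, b = 0.7, c = 1.9.
= 450 + 4.606 + 11.913 + (-65.52) + 11.4 + 0
= 412.399.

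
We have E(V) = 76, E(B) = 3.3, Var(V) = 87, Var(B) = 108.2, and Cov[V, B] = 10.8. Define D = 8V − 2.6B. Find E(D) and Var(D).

E(D) = 8·E(V) + (-2.6)·E(B) = 8·76 + (-2.6)·3.3 = 599.42.
Var(D) = a²·Var(V) + b²·Var(B) + 2ab·Cov[V, B] with a = 8, b = -2.6.
= 8²·87 + (-2.6)²·108.2 + 2·8·(-2.6)·10.8
= 5568 + 731.432 + (-449.28) = 5850.152.

E(D) = 599.42, Var(D) = 5850.152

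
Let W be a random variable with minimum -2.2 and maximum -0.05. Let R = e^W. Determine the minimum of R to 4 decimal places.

e^W is increasing on this domain, so min(R) comes from min(W) = -2.2: min(R) = exp(-2.2) ≈ 0.1108.

min(R) = 0.1108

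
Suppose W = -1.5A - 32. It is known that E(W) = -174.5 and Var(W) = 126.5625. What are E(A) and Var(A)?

E(A) = 95, Var(A) = 56.25

From W = -1.5A - 32: E(W) = a·E(A) + b, so E(A) = (E(W) − b)/a = (-174.5 − (-32))/(-1.5) = 95.
Var(W) = a²·Var(A), so Var(A) = 126.5625/(-1.5)² = 56.25.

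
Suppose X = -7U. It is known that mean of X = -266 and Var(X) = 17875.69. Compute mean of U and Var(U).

mean of U = 38, Var(U) = 364.81

From X = -7U: mean of X = a·mean of U + b, so mean of U = (mean of X − b)/a = (-266 − 0)/(-7) = 38.
Var(X) = a²·Var(U), so Var(U) = 17875.69/(-7)² = 364.81.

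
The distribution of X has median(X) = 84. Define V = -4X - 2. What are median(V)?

A linear map preserves order up to sign, so median(V) = a·median(X) + b = (-4)·84 + (-2) = -338.

median(V) = -338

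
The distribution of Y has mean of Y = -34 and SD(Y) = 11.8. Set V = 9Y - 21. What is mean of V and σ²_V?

V = 9Y - 21 is linear with a = 9, b = -21.
mean of V = a·mean of Y + b = 9·(-34) + (-21) = -327.
σ²_Y = 11.8² = 139.24.
σ²_V = a²·σ²_Y = 9²·139.24 = 11278.44 (the additive constant -21 does not affect variance).

mean of V = -327, σ²_V = 11278.44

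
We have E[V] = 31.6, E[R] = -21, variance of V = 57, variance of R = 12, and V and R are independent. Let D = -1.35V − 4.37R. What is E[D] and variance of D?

E[D] = (-1.35)·E[V] + (-4.37)·E[R] = (-1.35)·31.6 + (-4.37)·(-21) = 49.11.
variance of D = a²·variance of V + b²·variance of R + 2ab·Cov(V, R) with a = -1.35, b = -4.37.
Independence gives Cov(V, R) = 0.
= (-1.35)²·57 + (-4.37)²·12 + 2·(-1.35)·(-4.37)·0
= 103.8825 + 229.1628 + 0 = 333.0453.

E[D] = 49.11, variance of D = 333.0453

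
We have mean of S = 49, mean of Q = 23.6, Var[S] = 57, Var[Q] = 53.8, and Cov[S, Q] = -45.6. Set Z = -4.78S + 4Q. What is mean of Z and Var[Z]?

mean of Z = -139.82, Var[Z] = 3906.9028

mean of Z = (-4.78)·mean of S + 4·mean of Q = (-4.78)·49 + 4·23.6 = -139.82.
Var[Z] = a²·Var[S] + b²·Var[Q] + 2ab·Cov[S, Q] with a = -4.78, b = 4.
= (-4.78)²·57 + 4²·53.8 + 2·(-4.78)·4·(-45.6)
= 1302.3588 + 860.8 + 1743.744 = 3906.9028.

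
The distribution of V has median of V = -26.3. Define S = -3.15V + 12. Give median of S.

A linear map preserves order up to sign, so median of S = a·median of V + b = (-3.15)·(-26.3) + 12 = 94.845.

median of S = 94.845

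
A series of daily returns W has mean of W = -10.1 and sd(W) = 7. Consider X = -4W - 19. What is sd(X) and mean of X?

X = -4W - 19 is linear with a = -4, b = -19.
sd(X) = |a|·sd(W) = |-4|·7 = 28.
mean of X = a·mean of W + b = (-4)·(-10.1) + (-19) = 21.4.

sd(X) = 28, mean of X = 21.4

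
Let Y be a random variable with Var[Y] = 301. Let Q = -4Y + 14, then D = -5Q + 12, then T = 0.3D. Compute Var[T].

Var[Q] = (-4)²·301 = 4816.
Var[D] = (-5)²·4816 = 120400.
Var[T] = 0.3²·120400 = 10836.

Var[T] = 10836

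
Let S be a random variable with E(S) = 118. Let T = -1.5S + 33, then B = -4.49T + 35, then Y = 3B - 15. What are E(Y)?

E(Y) = 2029.68

E(T) = (-1.5)·118 + 33 = -144.
E(B) = (-4.49)·(-144) + 35 = 681.56.
E(Y) = 3·681.56 + (-15) = 2029.68.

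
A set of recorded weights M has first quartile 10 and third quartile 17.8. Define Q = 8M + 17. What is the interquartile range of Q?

IQR of M = Q3 − Q1 = 17.8 − 10 = 7.8.
Under Q = aM + b, IQR(Q) = |a|·IQR(M) = |8|·7.8 = 62.4 (shifts cancel; spread scales by |a|).

IQR(Q) = 62.4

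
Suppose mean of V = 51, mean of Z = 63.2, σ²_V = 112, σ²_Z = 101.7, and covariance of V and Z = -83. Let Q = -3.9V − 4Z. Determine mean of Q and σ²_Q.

mean of Q = -451.7, σ²_Q = 741.12

mean of Q = (-3.9)·mean of V + (-4)·mean of Z = (-3.9)·51 + (-4)·63.2 = -451.7.
σ²_Q = a²·σ²_V + b²·σ²_Z + 2ab·covariance of V and Z with a = -3.9, b = -4.
= (-3.9)²·112 + (-4)²·101.7 + 2·(-3.9)·(-4)·(-83)
= 1703.52 + 1627.2 + (-2589.6) = 741.12.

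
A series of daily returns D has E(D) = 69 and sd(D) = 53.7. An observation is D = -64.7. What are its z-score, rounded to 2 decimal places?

z = -2.49

z = (D − E(D)) / sd(D) = (-64.7 − 69) / 53.7 ≈ -2.49.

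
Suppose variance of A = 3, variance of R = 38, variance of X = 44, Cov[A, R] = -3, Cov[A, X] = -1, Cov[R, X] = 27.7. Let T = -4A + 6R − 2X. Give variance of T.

variance of T = 1055.2

variance of T = a²·variance of A + b²·variance of R + c²·variance of X + 2ab·Cov[A, R] + 2ac·Cov[A, X] + 2bc·Cov[R, X], with a = -4, b = 6, c = -2.
= 48 + 1368 + 176 + 144 + (-16) + (-664.8)
= 1055.2.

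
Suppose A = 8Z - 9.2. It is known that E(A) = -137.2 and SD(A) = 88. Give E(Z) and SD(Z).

From A = 8Z - 9.2: E(A) = a·E(Z) + b, so E(Z) = (E(A) − b)/a = (-137.2 − (-9.2))/8 = -16.
SD(A) = |a|·SD(Z), so SD(Z) = 88/|8| = 11.

E(Z) = -16, SD(Z) = 11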